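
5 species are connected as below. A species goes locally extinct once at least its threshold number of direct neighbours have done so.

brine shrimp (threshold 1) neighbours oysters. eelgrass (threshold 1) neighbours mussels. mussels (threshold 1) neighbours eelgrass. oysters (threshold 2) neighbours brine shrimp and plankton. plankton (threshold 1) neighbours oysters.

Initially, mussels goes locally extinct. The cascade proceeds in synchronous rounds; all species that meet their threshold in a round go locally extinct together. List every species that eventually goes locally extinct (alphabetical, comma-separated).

Round 1 — mussels goes locally extinct (initial).
Round 2 — checking thresholds:
  eelgrass: 1 of 1 neighbours ≥ 1, goes locally extinct.
Round 3 — no new extinctions; cascade stops.

eelgrass, mussels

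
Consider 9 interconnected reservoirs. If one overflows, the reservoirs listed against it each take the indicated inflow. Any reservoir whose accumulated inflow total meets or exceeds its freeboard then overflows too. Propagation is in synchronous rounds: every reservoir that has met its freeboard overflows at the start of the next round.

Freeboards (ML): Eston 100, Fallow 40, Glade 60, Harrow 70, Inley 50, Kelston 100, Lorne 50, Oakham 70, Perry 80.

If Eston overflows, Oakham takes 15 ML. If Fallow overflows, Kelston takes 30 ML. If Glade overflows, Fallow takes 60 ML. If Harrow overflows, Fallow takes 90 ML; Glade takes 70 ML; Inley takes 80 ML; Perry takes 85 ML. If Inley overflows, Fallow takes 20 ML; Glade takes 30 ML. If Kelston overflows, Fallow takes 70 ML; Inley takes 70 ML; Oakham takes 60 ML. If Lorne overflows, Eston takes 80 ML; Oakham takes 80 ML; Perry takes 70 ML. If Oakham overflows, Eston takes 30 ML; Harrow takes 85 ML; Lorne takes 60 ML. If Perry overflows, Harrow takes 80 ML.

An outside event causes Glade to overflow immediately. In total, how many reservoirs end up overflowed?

2

Round 1 — Glade overflows (initial).
  Fallow: +60 → 60 ≥ 40
Round 2 — Fallow overflows.
  Kelston: +30 → 30 < 100
No further overflows.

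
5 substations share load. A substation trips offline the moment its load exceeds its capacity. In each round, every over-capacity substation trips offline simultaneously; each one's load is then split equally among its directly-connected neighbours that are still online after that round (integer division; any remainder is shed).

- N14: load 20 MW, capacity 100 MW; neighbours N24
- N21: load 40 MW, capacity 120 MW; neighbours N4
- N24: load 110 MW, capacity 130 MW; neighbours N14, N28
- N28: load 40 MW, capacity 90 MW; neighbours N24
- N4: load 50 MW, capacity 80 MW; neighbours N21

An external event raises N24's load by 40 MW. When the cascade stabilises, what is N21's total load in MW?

Round 1 — N24 at 150 > 130. N24 trips offline.
  N24 sheds 150 MW to N14, N28: 75 each.
    N14: 20+75 = 95 ≤ 100
    N28: 40+75 = 115 > 90
Round 2 — N28 trips offline.
  N28 sheds 115 MW: no online neighbours, lost.
No further trips.

40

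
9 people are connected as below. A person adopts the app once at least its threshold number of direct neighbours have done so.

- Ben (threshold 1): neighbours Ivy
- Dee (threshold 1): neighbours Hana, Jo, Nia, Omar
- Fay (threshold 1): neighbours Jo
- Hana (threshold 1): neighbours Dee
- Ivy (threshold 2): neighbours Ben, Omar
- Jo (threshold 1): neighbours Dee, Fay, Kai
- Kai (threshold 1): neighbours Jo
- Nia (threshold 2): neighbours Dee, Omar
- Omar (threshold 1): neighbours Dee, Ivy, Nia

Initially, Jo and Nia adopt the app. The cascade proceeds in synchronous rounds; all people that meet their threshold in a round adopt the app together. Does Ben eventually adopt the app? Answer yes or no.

Round 1 — Jo, Nia adopt the app (initial).
Round 2 — checking thresholds:
  Dee: 2 of 4 neighbours ≥ 1, adopts the app.
  Fay: 1 of 1 neighbours ≥ 1, adopts the app.
  Kai: 1 of 1 neighbours ≥ 1, adopts the app.
  Omar: 1 of 3 neighbours ≥ 1, adopts the app.
Round 3 — checking thresholds:
  Hana: 1 of 1 neighbours ≥ 1, adopts the app.
  Ivy: 1 of 2 neighbours < 2, below threshold.
Round 4 — no new adoptions; cascade stops.

no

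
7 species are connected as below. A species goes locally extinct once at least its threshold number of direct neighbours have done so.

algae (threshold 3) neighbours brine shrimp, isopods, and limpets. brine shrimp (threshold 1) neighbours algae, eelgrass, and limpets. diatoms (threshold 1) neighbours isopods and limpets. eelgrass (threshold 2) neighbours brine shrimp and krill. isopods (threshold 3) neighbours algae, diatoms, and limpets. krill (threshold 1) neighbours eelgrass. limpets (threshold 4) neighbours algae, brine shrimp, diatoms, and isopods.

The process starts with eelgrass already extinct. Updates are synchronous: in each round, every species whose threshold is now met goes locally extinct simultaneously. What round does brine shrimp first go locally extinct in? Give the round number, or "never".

Round 1 — eelgrass goes locally extinct (initial).
Round 2 — checking thresholds:
  brine shrimp: 1 of 3 neighbours ≥ 1, goes locally extinct.
  krill: 1 of 1 neighbours ≥ 1, goes locally extinct.
Round 3 — no new extinctions; cascade stops.

2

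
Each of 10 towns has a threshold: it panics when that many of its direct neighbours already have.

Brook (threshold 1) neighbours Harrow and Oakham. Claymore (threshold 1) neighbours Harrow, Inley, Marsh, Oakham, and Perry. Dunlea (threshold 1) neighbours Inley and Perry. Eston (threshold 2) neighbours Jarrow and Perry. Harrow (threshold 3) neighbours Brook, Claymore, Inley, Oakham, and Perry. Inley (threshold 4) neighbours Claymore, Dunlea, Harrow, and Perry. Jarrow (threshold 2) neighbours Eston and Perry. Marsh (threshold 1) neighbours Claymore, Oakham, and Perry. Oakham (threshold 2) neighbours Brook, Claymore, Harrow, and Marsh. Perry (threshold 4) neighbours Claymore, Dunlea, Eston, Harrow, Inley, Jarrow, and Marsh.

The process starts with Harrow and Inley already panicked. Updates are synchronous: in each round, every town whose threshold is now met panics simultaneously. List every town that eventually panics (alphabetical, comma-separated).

Brook, Claymore, Dunlea, Harrow, Inley, Marsh, Oakham, Perry

Round 1 — Harrow, Inley panic (initial).
Round 2 — checking thresholds:
  Brook: 1 of 2 neighbours ≥ 1, panics.
  Claymore: 2 of 5 neighbours ≥ 1, panics.
  Dunlea: 1 of 2 neighbours ≥ 1, panics.
  Oakham: 1 of 4 neighbours < 2, below threshold.
  Perry: 2 of 7 neighbours < 4, below threshold.
Round 3 — checking thresholds:
  Marsh: 1 of 3 neighbours ≥ 1, panics.
  Oakham: 3 of 4 neighbours ≥ 2, panics.
  Perry: 4 of 7 neighbours ≥ 4, panics.
Round 4 — no new panics; cascade stops.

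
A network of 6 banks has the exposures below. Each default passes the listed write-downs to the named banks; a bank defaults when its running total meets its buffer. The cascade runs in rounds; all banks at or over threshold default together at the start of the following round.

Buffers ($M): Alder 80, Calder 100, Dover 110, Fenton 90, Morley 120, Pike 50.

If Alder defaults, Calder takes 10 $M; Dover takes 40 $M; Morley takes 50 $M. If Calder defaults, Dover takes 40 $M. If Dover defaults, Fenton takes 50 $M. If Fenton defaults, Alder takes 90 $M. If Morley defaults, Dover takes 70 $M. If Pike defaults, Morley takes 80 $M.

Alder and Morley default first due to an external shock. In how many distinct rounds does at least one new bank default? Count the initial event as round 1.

2

Round 1 — Alder, Morley default (initial).
  Calder: +10 → 10 < 100
  Dover: +40+70 → 110 ≥ 110
Round 2 — Dover defaults.
  Fenton: +50 → 50 < 90
No further defaults.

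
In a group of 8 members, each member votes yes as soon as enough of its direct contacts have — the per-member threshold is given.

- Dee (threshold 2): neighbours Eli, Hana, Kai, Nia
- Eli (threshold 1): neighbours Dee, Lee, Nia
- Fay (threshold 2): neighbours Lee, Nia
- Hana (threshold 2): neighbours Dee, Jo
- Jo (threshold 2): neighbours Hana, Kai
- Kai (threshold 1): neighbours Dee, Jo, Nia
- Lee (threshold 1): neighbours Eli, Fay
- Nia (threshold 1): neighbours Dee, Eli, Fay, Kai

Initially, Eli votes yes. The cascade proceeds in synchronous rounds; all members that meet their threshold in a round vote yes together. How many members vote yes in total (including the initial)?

Round 1 — Eli votes yes (initial).
Round 2 — checking thresholds:
  Dee: 1 of 4 neighbours < 2, holds.
  Lee: 1 of 2 neighbours ≥ 1, votes yes.
  Nia: 1 of 4 neighbours ≥ 1, votes yes.
Round 3 — checking thresholds:
  Dee: 2 of 4 neighbours ≥ 2, votes yes.
  Fay: 2 of 2 neighbours ≥ 2, votes yes.
  Kai: 1 of 3 neighbours ≥ 1, votes yes.
Round 4 — no new yes votes; cascade stops.

6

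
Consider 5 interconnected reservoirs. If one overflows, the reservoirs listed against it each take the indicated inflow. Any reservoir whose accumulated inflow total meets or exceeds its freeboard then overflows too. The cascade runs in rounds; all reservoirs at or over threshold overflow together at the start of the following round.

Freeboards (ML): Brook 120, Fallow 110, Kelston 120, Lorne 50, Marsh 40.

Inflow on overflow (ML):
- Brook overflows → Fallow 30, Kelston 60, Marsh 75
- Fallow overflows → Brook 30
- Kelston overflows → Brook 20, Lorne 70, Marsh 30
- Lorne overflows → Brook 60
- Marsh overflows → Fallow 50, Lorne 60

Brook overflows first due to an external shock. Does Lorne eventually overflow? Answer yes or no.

Round 1 — Brook overflows (initial).
  Fallow: +30 → 30 < 110
  Kelston: +60 → 60 < 120
  Marsh: +75 → 75 ≥ 40
Round 2 — Marsh overflows.
  Fallow: +50 → 80 < 110
  Lorne: +60 → 60 ≥ 50
Round 3 — Lorne overflows.
No further overflows.

yes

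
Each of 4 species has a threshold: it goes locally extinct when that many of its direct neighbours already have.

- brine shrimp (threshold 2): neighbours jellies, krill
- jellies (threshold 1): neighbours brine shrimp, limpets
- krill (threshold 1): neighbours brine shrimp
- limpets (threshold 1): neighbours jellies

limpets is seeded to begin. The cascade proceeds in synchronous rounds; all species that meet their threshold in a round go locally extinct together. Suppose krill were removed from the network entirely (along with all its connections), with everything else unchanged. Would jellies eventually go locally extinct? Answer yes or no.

yes

With krill removed:
Round 1 — limpets goes locally extinct (initial).
Round 2 — checking thresholds:
  jellies: 1 of 2 neighbours ≥ 1, goes locally extinct.
Round 3 — no new extinctions; cascade stops.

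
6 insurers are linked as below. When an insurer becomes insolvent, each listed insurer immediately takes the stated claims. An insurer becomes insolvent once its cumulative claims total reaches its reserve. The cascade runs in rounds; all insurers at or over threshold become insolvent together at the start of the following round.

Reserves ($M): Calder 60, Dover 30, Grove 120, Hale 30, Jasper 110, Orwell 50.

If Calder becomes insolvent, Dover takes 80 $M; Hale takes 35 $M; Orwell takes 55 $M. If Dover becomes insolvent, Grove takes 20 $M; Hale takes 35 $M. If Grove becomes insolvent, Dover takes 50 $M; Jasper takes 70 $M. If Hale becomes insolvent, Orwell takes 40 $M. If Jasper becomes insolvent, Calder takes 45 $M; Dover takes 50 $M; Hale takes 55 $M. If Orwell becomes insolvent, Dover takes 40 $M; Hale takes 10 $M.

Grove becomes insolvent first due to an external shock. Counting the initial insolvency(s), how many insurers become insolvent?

3

Round 1 — Grove becomes insolvent (initial).
  Dover: +50 → 50 ≥ 30
  Jasper: +70 → 70 < 110
Round 2 — Dover becomes insolvent.
  Hale: +35 → 35 ≥ 30
Round 3 — Hale becomes insolvent.
  Orwell: +40 → 40 < 50
No further insolvencies.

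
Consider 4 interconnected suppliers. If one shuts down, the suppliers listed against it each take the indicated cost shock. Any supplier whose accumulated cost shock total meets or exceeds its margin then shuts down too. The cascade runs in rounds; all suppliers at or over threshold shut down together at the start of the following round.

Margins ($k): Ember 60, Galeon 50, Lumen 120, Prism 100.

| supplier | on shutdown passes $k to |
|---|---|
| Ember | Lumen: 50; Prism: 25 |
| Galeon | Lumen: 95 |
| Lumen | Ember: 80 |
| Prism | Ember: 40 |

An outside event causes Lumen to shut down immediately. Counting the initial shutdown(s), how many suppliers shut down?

Round 1 — Lumen shuts down (initial).
  Ember: +80 → 80 ≥ 60
Round 2 — Ember shuts down.
  Prism: +25 → 25 < 100
No further shutdowns.

2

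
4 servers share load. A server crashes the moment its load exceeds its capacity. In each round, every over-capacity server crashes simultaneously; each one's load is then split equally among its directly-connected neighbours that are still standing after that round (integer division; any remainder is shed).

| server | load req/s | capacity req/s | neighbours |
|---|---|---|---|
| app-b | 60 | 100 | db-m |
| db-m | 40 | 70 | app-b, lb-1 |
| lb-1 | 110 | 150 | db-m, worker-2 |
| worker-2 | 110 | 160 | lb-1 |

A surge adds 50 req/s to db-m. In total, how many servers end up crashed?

Round 1 — db-m at 90 > 70. db-m crashes.
  db-m sheds 90 req/s to app-b, lb-1: 45 each.
    app-b: 60+45 = 105 > 100
    lb-1: 110+45 = 155 > 150
Round 2 — app-b, lb-1 crash.
  app-b sheds 105 req/s: no online neighbours, lost.
  lb-1 sheds 155 req/s to worker-2: 155 each.
    worker-2: 110+155 = 265 > 160
Round 3 — worker-2 crashes.
  worker-2 sheds 265 req/s: no online neighbours, lost.
No further crashes.

4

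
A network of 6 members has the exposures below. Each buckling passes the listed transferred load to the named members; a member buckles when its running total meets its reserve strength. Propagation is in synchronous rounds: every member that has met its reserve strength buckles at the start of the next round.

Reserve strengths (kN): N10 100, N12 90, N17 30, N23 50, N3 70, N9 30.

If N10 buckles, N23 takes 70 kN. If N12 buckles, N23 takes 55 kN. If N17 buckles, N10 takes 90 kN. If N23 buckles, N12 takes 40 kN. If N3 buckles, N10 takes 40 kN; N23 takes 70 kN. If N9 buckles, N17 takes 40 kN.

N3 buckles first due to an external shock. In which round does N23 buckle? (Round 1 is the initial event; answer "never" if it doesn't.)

2

Round 1 — N3 buckles (initial).
  N10: +40 → 40 < 100
  N23: +70 → 70 ≥ 50
Round 2 — N23 buckles.
  N12: +40 → 40 < 90
No further bucklings.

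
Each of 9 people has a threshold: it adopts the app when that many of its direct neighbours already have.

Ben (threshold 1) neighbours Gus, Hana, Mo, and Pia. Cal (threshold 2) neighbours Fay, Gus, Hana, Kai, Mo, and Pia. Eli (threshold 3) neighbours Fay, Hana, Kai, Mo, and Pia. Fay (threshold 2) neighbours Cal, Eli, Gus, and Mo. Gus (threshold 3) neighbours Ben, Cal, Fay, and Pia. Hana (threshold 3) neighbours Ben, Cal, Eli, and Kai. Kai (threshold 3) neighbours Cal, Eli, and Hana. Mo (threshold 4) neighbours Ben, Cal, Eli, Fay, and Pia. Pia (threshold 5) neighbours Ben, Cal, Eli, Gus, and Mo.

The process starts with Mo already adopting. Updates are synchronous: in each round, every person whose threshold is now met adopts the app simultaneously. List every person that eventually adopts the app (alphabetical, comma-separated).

Round 1 — Mo adopts the app (initial).
Round 2 — checking thresholds:
  Ben: 1 of 4 neighbours ≥ 1, adopts the app.
  Cal: 1 of 6 neighbours < 2, holds.
  Eli: 1 of 5 neighbours < 3, holds.
  Fay: 1 of 4 neighbours < 2, holds.
  Pia: 1 of 5 neighbours < 5, holds.
Round 3 — no new adoptions; cascade stops.

Ben, Mo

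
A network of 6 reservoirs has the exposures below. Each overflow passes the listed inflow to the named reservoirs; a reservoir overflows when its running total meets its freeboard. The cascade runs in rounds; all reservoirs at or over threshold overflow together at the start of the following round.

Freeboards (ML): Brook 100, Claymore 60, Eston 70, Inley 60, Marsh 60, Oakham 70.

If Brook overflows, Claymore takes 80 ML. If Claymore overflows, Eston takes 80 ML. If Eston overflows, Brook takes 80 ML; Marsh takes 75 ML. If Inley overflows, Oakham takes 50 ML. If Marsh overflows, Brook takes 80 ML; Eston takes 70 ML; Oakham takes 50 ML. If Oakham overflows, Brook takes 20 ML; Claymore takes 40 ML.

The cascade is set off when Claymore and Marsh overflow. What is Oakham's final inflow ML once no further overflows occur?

50

Round 1 — Claymore, Marsh overflow (initial).
  Brook: +80 → 80 < 100
  Eston: +80+70 → 150 ≥ 70
  Oakham: +50 → 50 < 70
Round 2 — Eston overflows.
  Brook: +80 → 160 ≥ 100
Round 3 — Brook overflows.
No further overflows.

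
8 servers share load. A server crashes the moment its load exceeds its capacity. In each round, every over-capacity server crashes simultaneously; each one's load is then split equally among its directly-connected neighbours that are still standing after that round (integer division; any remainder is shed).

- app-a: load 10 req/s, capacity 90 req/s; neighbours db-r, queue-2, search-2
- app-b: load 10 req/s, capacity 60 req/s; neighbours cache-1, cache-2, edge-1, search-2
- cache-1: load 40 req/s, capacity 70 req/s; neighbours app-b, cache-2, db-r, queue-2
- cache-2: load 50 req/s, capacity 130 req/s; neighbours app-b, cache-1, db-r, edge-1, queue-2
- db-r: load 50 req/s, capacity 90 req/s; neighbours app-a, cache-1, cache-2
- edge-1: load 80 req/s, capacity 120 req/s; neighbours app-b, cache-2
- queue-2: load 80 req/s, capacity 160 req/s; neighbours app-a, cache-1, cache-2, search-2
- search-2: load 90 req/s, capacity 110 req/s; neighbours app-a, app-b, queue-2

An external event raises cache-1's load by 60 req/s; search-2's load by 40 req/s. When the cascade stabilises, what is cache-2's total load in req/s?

Round 1 — cache-1 at 100 > 70; search-2 at 130 > 110. cache-1, search-2 crash.
  cache-1 sheds 100 req/s to app-b, cache-2, db-r, queue-2: 25 each.
    app-b: 10+25 = 35 ≤ 60
    cache-2: 50+25 = 75 ≤ 130
    db-r: 50+25 = 75 ≤ 90
    queue-2: 80+25 = 105 ≤ 160
  search-2 sheds 130 req/s to app-a, app-b, queue-2: 43 each (1 lost).
    app-a: 10+43 = 53 ≤ 90
    app-b: 35+43 = 78 > 60
    queue-2: 105+43 = 148 ≤ 160
Round 2 — app-b crashes.
  app-b sheds 78 req/s to cache-2, edge-1: 39 each.
    cache-2: 75+39 = 114 ≤ 130
    edge-1: 80+39 = 119 ≤ 120
No further crashes.

114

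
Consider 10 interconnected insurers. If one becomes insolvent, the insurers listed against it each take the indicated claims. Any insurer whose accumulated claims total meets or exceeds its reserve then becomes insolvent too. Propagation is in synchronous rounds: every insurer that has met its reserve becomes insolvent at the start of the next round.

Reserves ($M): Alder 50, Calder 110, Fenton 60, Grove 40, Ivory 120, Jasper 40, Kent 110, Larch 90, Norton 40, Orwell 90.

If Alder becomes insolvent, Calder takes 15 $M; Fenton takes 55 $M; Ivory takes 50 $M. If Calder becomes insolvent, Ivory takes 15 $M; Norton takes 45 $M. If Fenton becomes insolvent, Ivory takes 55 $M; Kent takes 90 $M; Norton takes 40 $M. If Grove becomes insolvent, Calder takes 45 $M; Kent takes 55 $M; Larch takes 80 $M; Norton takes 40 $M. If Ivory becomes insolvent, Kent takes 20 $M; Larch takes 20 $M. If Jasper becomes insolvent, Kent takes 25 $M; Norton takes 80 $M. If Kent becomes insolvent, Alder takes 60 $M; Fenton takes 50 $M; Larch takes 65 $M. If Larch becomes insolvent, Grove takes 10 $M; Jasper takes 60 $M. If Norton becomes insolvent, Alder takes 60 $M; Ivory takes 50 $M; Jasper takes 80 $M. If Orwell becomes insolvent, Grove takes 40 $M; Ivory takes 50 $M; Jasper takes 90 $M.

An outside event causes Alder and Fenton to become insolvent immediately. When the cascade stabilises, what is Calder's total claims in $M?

Round 1 — Alder, Fenton become insolvent (initial).
  Calder: +15 → 15 < 110
  Ivory: +50+55 → 105 < 120
  Kent: +90 → 90 < 110
  Norton: +40 → 40 ≥ 40
Round 2 — Norton becomes insolvent.
  Ivory: +50 → 155 ≥ 120
  Jasper: +80 → 80 ≥ 40
Round 3 — Ivory, Jasper become insolvent.
  Kent: +20+25 → 135 ≥ 110
  Larch: +20 → 20 < 90
Round 4 — Kent becomes insolvent.
  Larch: +65 → 85 < 90
No further insolvencies.

15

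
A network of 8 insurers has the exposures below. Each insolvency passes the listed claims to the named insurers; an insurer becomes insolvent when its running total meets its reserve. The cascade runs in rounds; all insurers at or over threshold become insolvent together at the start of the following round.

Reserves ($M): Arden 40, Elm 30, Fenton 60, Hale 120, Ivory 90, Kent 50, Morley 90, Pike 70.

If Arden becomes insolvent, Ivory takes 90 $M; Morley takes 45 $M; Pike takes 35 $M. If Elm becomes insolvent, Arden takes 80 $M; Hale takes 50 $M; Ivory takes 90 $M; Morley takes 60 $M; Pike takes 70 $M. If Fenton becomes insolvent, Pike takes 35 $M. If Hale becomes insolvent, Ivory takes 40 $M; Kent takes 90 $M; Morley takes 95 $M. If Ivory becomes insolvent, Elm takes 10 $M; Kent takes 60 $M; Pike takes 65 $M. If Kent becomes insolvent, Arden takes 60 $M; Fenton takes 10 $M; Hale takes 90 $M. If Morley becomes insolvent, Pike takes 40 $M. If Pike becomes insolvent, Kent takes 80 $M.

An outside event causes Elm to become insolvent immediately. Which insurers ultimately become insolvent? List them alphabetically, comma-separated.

Arden, Elm, Hale, Ivory, Kent, Morley, Pike

Round 1 — Elm becomes insolvent (initial).
  Arden: +80 → 80 ≥ 40
  Hale: +50 → 50 < 120
  Ivory: +90 → 90 ≥ 90
  Morley: +60 → 60 < 90
  Pike: +70 → 70 ≥ 70
Round 2 — Arden, Ivory, Pike become insolvent.
  Kent: +60+80 → 140 ≥ 50
  Morley: +45 → 105 ≥ 90
Round 3 — Kent, Morley become insolvent.
  Fenton: +10 → 10 < 60
  Hale: +90 → 140 ≥ 120
Round 4 — Hale becomes insolvent.
No further insolvencies.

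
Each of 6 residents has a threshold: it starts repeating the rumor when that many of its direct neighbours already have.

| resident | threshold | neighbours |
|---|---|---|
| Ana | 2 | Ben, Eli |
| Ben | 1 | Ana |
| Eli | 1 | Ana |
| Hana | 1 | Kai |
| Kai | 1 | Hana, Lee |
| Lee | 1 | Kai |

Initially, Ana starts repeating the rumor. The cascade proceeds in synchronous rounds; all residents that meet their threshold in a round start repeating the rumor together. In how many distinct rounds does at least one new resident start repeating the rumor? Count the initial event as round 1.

Round 1 — Ana starts repeating the rumor (initial).
Round 2 — checking thresholds:
  Ben: 1 of 1 neighbours ≥ 1, starts repeating the rumor.
  Eli: 1 of 1 neighbours ≥ 1, starts repeating the rumor.
Round 3 — no new spreads; cascade stops.

2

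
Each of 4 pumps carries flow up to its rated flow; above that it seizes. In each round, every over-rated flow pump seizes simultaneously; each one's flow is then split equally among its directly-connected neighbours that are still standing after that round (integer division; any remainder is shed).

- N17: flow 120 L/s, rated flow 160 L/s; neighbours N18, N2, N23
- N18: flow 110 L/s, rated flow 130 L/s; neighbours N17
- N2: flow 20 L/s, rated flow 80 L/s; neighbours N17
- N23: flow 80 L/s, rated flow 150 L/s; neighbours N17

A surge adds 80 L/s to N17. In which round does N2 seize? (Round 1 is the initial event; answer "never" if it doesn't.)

Round 1 — N17 at 200 > 160. N17 seizes.
  N17 sheds 200 L/s to N18, N2, N23: 66 each (2 lost).
    N18: 110+66 = 176 > 130
    N2: 20+66 = 86 > 80
    N23: 80+66 = 146 ≤ 150
Round 2 — N18, N2 seize.
  N18 sheds 176 L/s: no online neighbours, lost.
  N2 sheds 86 L/s: no online neighbours, lost.
No further seizures.

2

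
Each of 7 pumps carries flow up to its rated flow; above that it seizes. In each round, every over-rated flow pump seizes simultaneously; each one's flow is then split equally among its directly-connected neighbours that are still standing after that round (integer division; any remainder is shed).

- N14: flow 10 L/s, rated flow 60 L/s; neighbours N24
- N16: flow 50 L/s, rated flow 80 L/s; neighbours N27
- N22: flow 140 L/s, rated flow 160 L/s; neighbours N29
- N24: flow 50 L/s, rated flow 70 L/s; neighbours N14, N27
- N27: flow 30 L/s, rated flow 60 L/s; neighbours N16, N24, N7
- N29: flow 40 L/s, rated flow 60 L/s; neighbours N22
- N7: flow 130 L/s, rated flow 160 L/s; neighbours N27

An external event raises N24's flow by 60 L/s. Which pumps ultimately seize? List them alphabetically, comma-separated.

N14, N16, N24, N27, N7

Round 1 — N24 at 110 > 70. N24 seizes.
  N24 sheds 110 L/s to N14, N27: 55 each.
    N14: 10+55 = 65 > 60
    N27: 30+55 = 85 > 60
Round 2 — N14, N27 seize.
  N14 sheds 65 L/s: no online neighbours, lost.
  N27 sheds 85 L/s to N16, N7: 42 each (1 lost).
    N16: 50+42 = 92 > 80
    N7: 130+42 = 172 > 160
Round 3 — N16, N7 seize.
  N16 sheds 92 L/s: no online neighbours, lost.
  N7 sheds 172 L/s: no online neighbours, lost.
No further seizures.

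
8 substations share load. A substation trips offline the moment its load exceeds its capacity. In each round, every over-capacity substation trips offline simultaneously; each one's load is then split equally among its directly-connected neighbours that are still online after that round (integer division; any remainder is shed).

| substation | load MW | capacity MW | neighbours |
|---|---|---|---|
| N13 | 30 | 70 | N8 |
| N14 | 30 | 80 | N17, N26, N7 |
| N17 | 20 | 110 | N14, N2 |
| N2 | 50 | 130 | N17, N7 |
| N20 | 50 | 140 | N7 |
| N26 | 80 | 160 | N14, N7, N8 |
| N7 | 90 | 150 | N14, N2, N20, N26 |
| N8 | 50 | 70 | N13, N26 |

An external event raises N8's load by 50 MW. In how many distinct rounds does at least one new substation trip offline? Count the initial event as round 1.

2

Round 1 — N8 at 100 > 70. N8 trips offline.
  N8 sheds 100 MW to N13, N26: 50 each.
    N13: 30+50 = 80 > 70
    N26: 80+50 = 130 ≤ 160
Round 2 — N13 trips offline.
  N13 sheds 80 MW: no online neighbours, lost.
No further trips.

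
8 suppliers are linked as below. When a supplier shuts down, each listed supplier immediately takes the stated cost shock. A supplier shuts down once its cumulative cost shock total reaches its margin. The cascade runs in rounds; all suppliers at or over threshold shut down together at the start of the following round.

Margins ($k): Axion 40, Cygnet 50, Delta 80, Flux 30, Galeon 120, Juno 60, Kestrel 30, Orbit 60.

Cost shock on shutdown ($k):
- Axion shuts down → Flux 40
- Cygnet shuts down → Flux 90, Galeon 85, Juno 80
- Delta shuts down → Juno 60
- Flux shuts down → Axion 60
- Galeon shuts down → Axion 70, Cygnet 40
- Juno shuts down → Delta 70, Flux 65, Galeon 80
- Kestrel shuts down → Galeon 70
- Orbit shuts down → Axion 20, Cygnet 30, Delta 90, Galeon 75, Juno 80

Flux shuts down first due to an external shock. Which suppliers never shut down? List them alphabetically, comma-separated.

Round 1 — Flux shuts down (initial).
  Axion: +60 → 60 ≥ 40
Round 2 — Axion shuts down.
No further shutdowns.

Cygnet, Delta, Galeon, Juno, Kestrel, Orbit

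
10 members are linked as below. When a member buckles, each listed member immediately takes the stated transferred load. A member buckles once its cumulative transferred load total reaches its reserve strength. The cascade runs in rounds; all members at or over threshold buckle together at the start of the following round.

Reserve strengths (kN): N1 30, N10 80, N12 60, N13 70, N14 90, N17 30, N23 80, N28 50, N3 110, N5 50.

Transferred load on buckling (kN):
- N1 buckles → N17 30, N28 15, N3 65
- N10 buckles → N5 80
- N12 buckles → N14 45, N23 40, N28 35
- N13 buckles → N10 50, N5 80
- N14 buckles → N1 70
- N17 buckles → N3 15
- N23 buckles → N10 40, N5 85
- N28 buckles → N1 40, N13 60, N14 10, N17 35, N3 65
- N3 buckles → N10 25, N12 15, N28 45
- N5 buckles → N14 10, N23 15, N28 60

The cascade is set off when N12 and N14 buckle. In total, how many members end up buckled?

Round 1 — N12, N14 buckle (initial).
  N1: +70 → 70 ≥ 30
  N23: +40 → 40 < 80
  N28: +35 → 35 < 50
Round 2 — N1 buckles.
  N17: +30 → 30 ≥ 30
  N28: +15 → 50 ≥ 50
  N3: +65 → 65 < 110
Round 3 — N17, N28 buckle.
  N13: +60 → 60 < 70
  N3: +15+65 → 145 ≥ 110
Round 4 — N3 buckles.
  N10: +25 → 25 < 80
No further bucklings.

6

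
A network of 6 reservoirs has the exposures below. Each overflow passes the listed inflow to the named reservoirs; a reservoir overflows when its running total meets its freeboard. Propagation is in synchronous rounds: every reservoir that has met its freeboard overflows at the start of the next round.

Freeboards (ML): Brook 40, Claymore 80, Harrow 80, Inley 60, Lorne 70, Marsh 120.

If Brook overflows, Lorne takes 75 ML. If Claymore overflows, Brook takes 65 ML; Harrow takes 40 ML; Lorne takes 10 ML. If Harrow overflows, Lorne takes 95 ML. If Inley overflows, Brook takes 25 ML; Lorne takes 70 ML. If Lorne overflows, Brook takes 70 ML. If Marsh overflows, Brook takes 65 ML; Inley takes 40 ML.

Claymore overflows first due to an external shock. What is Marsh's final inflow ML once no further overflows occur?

Round 1 — Claymore overflows (initial).
  Brook: +65 → 65 ≥ 40
  Harrow: +40 → 40 < 80
  Lorne: +10 → 10 < 70
Round 2 — Brook overflows.
  Lorne: +75 → 85 ≥ 70
Round 3 — Lorne overflows.
No further overflows.

0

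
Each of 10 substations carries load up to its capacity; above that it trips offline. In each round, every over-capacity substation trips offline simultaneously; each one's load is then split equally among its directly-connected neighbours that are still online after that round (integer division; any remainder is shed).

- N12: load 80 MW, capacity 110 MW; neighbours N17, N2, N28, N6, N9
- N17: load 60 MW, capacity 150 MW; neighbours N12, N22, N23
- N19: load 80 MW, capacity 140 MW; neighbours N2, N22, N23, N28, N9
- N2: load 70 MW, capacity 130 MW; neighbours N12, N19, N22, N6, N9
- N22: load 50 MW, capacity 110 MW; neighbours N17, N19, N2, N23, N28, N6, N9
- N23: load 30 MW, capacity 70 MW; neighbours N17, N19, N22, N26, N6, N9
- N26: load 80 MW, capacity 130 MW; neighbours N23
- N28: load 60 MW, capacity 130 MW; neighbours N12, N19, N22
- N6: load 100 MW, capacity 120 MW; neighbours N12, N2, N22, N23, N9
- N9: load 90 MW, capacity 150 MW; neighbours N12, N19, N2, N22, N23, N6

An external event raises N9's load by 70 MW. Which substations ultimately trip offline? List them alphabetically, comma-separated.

N12, N17, N19, N2, N22, N23, N28, N6, N9

Round 1 — N9 at 160 > 150. N9 trips offline.
  N9 sheds 160 MW to N12, N19, N2, N22, N23, N6: 26 each (4 lost).
    N12: 80+26 = 106 ≤ 110
    N19: 80+26 = 106 ≤ 140
    N2: 70+26 = 96 ≤ 130
    N22: 50+26 = 76 ≤ 110
    N23: 30+26 = 56 ≤ 70
    N6: 100+26 = 126 > 120
Round 2 — N6 trips offline.
  N6 sheds 126 MW to N12, N2, N22, N23: 31 each (2 lost).
    N12: 106+31 = 137 > 110
    N2: 96+31 = 127 ≤ 130
    N22: 76+31 = 107 ≤ 110
    N23: 56+31 = 87 > 70
Round 3 — N12, N23 trip offline.
  N12 sheds 137 MW to N17, N2, N28: 45 each (2 lost).
    N17: 60+45 = 105 ≤ 150
    N2: 127+45 = 172 > 130
    N28: 60+45 = 105 ≤ 130
  N23 sheds 87 MW to N17, N19, N22, N26: 21 each (3 lost).
    N17: 105+21 = 126 ≤ 150
    N19: 106+21 = 127 ≤ 140
    N22: 107+21 = 128 > 110
    N26: 80+21 = 101 ≤ 130
Round 4 — N2, N22 trip offline.
  N2 sheds 172 MW to N19: 172 each.
    N19: 127+172 = 299 > 140
  N22 sheds 128 MW to N17, N19, N28: 42 each (2 lost).
    N17: 126+42 = 168 > 150
    N19: 299+42 = 341 > 140
    N28: 105+42 = 147 > 130
Round 5 — N17, N19, N28 trip offline.
  N17 sheds 168 MW: no online neighbours, lost.
  N19 sheds 341 MW: no online neighbours, lost.
  N28 sheds 147 MW: no online neighbours, lost.
No further trips.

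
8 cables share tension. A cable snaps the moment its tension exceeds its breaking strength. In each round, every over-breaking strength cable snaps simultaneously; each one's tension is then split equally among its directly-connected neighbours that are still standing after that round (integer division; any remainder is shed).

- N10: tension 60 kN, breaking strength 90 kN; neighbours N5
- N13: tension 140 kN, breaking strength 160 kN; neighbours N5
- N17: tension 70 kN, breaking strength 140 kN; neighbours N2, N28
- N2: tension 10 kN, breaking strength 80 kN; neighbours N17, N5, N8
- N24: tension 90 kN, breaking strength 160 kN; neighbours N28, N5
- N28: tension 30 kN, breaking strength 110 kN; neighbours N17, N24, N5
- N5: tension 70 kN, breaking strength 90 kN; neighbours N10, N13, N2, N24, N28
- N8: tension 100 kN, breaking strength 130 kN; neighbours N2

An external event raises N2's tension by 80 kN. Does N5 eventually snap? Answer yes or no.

Round 1 — N2 at 90 > 80. N2 snaps.
  N2 sheds 90 kN to N17, N5, N8: 30 each.
    N17: 70+30 = 100 ≤ 140
    N5: 70+30 = 100 > 90
    N8: 100+30 = 130 ≤ 130
Round 2 — N5 snaps.
  N5 sheds 100 kN to N10, N13, N24, N28: 25 each.
    N10: 60+25 = 85 ≤ 90
    N13: 140+25 = 165 > 160
    N24: 90+25 = 115 ≤ 160
    N28: 30+25 = 55 ≤ 110
Round 3 — N13 snaps.
  N13 sheds 165 kN: no online neighbours, lost.
No further breaks.

yes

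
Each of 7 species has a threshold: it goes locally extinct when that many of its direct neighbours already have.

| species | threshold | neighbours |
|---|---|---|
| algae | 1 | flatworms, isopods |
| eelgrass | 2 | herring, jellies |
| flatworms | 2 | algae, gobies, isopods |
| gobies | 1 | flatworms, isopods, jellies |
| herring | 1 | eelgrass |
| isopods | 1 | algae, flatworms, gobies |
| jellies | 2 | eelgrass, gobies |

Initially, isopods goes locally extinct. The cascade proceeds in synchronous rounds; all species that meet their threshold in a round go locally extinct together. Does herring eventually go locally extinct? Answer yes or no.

Round 1 — isopods goes locally extinct (initial).
Round 2 — checking thresholds:
  algae: 1 of 2 neighbours ≥ 1, goes locally extinct.
  flatworms: 1 of 3 neighbours < 2, not yet.
  gobies: 1 of 3 neighbours ≥ 1, goes locally extinct.
Round 3 — checking thresholds:
  flatworms: 3 of 3 neighbours ≥ 2, goes locally extinct.
  jellies: 1 of 2 neighbours < 2, not yet.
Round 4 — no new extinctions; cascade stops.

no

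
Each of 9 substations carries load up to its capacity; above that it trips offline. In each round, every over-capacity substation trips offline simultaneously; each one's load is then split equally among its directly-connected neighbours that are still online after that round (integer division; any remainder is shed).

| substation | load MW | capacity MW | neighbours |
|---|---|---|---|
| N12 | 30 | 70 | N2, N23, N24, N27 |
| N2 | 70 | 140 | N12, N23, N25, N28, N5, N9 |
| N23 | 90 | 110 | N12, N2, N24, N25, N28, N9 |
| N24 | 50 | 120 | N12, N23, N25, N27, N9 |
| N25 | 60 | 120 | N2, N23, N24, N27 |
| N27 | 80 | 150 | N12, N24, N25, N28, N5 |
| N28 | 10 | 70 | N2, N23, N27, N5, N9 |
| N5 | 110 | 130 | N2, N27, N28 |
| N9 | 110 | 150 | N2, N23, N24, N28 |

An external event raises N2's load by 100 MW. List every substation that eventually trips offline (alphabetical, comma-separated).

Round 1 — N2 at 170 > 140. N2 trips offline.
  N2 sheds 170 MW to N12, N23, N25, N28, N5, N9: 28 each (2 lost).
    N12: 30+28 = 58 ≤ 70
    N23: 90+28 = 118 > 110
    N25: 60+28 = 88 ≤ 120
    N28: 10+28 = 38 ≤ 70
    N5: 110+28 = 138 > 130
    N9: 110+28 = 138 ≤ 150
Round 2 — N23, N5 trip offline.
  N23 sheds 118 MW to N12, N24, N25, N28, N9: 23 each (3 lost).
    N12: 58+23 = 81 > 70
    N24: 50+23 = 73 ≤ 120
    N25: 88+23 = 111 ≤ 120
    N28: 38+23 = 61 ≤ 70
    N9: 138+23 = 161 > 150
  N5 sheds 138 MW to N27, N28: 69 each.
    N27: 80+69 = 149 ≤ 150
    N28: 61+69 = 130 > 70
Round 3 — N12, N28, N9 trip offline.
  N12 sheds 81 MW to N24, N27: 40 each (1 lost).
    N24: 73+40 = 113 ≤ 120
    N27: 149+40 = 189 > 150
  N28 sheds 130 MW to N27: 130 each.
    N27: 189+130 = 319 > 150
  N9 sheds 161 MW to N24: 161 each.
    N24: 113+161 = 274 > 120
Round 4 — N24, N27 trip offline.
  N24 sheds 274 MW to N25: 274 each.
    N25: 111+274 = 385 > 120
  N27 sheds 319 MW to N25: 319 each.
    N25: 385+319 = 704 > 120
Round 5 — N25 trips offline.
  N25 sheds 704 MW: no online neighbours, lost.
No further trips.

N12, N2, N23, N24, N25, N27, N28, N5, N9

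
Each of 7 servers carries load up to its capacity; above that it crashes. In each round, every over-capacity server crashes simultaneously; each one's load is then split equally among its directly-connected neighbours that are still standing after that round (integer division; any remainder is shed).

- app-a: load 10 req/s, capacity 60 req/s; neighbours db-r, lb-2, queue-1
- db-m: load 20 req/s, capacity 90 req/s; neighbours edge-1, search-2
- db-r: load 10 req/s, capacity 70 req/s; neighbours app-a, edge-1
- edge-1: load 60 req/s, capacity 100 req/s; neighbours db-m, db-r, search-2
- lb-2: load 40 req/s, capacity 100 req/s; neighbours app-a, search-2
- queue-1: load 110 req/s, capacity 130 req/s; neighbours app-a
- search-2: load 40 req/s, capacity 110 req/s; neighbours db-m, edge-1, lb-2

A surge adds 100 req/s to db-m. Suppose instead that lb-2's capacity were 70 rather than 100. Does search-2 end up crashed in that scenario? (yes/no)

yes

With lb-2's capacity at 70:
Round 1 — db-m at 120 > 90. db-m crashes.
  db-m sheds 120 req/s to edge-1, search-2: 60 each.
    edge-1: 60+60 = 120 > 100
    search-2: 40+60 = 100 ≤ 110
Round 2 — edge-1 crashes.
  edge-1 sheds 120 req/s to db-r, search-2: 60 each.
    db-r: 10+60 = 70 ≤ 70
    search-2: 100+60 = 160 > 110
Round 3 — search-2 crashes.
  search-2 sheds 160 req/s to lb-2: 160 each.
    lb-2: 40+160 = 200 > 70
Round 4 — lb-2 crashes.
  lb-2 sheds 200 req/s to app-a: 200 each.
    app-a: 10+200 = 210 > 60
Round 5 — app-a crashes.
  app-a sheds 210 req/s to db-r, queue-1: 105 each.
    db-r: 70+105 = 175 > 70
    queue-1: 110+105 = 215 > 130
Round 6 — db-r, queue-1 crash.
  db-r sheds 175 req/s: no online neighbours, lost.
  queue-1 sheds 215 req/s: no online neighbours, lost.
No further crashes.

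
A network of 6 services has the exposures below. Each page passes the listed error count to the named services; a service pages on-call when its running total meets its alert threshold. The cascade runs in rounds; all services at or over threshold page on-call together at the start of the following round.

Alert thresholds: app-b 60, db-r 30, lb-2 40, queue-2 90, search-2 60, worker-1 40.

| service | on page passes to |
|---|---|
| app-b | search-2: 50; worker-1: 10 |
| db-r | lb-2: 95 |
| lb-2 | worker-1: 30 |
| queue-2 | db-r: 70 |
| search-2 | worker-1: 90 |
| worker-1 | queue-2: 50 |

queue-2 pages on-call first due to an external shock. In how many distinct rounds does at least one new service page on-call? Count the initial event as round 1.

3

Round 1 — queue-2 pages on-call (initial).
  db-r: +70 → 70 ≥ 30
Round 2 — db-r pages on-call.
  lb-2: +95 → 95 ≥ 40
Round 3 — lb-2 pages on-call.
  worker-1: +30 → 30 < 40
No further pages.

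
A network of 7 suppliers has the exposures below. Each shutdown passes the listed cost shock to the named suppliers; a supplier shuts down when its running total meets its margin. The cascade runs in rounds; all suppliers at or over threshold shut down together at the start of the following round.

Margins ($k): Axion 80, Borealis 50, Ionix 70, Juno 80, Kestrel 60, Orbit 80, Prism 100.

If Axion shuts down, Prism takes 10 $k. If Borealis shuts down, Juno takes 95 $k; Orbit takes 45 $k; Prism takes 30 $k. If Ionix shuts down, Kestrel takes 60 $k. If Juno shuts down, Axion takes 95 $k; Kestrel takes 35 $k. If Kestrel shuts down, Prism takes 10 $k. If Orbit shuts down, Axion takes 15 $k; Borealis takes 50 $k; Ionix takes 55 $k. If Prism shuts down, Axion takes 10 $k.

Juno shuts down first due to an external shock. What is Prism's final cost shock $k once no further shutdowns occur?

Round 1 — Juno shuts down (initial).
  Axion: +95 → 95 ≥ 80
  Kestrel: +35 → 35 < 60
Round 2 — Axion shuts down.
  Prism: +10 → 10 < 100
No further shutdowns.

10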